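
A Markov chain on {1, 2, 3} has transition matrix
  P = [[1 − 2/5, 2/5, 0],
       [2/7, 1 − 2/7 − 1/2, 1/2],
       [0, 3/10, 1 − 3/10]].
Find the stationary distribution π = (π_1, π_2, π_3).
π = (15/71, 21/71, 35/71)

This is a birth-death chain on three states, which satisfies detailed balance: π_1 · P_{12} = π_2 · P_{21} and π_2 · P_{23} = π_3 · P_{32}.
From π_1 · 2/5 = π_2 · 2/7: π_2/π_1 = (2/5)/(2/7) = 7/5.
From π_2 · 1/2 = π_3 · 3/10: π_3/π_2 = (1/2)/(3/10) = 5/3.
Take π_1 proportional to 1; then unnormalized π = (1, 7/5, 7/3). Normalize by dividing by the sum 71/15:
  π = (15/71, 21/71, 35/71).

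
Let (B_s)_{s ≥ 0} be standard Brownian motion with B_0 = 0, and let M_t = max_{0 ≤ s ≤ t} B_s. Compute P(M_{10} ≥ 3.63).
P(M_{10} ≥ 3.63) = 2·P(B_{10} ≥ 3.63) = 2(1 − Φ(3.63/√10)) ≈ 0.2510

By the reflection principle for Brownian motion, P(M_t ≥ a) = 2 · P(B_t ≥ a) for a ≥ 0. Since B_t ~ N(0, t), P(B_t ≥ 3.63) = 1 − Φ(3.63/√t) = 1 − Φ(3.63/√10) = 1 − Φ(1.1479). So
  P(M_{10} ≥ 3.63) = 2(1 − Φ(1.1479)) ≈ 0.2510.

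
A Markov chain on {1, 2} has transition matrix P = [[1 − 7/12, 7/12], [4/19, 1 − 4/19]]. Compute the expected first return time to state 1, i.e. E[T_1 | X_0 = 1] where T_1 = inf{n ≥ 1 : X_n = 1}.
E[T_1 | X_0 = 1] = 1/π_1 = 181/48

For an irreducible recurrent Markov chain with stationary distribution π, E[T_i | X_0 = i] = 1/π_i (Kac's formula). Here π_1 = (4/19)/(7/12 + 4/19) = (4/19)/(181/228) = 48/181, so E[T_1 | X_0 = 1] = 1/π_1 = (7/12 + 4/19)/(4/19) = (181/228)/(4/19) = 181/48.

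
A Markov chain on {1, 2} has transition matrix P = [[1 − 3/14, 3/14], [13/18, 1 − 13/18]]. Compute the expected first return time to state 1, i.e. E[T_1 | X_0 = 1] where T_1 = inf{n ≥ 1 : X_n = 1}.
E[T_1 | X_0 = 1] = 1/π_1 = 118/91

For an irreducible recurrent Markov chain with stationary distribution π, E[T_i | X_0 = i] = 1/π_i (Kac's formula). Here π_1 = (13/18)/(3/14 + 13/18) = (13/18)/(59/63) = 91/118, so E[T_1 | X_0 = 1] = 1/π_1 = (3/14 + 13/18)/(13/18) = (59/63)/(13/18) = 118/91.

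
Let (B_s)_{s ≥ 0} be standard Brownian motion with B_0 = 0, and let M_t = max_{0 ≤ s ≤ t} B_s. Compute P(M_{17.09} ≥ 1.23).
P(M_{17.09} ≥ 1.23) = 2·P(B_{17.09} ≥ 1.23) = 2(1 − Φ(1.23/√17.09)) ≈ 0.7661

By the reflection principle for Brownian motion, P(M_t ≥ a) = 2 · P(B_t ≥ a) for a ≥ 0. Since B_t ~ N(0, t), P(B_t ≥ 1.23) = 1 − Φ(1.23/√t) = 1 − Φ(1.23/√17.09) = 1 − Φ(0.2975). So
  P(M_{17.09} ≥ 1.23) = 2(1 − Φ(0.2975)) ≈ 0.7661.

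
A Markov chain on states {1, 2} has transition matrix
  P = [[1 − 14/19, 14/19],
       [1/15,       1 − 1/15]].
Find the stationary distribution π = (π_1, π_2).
π_1 = 19/229, π_2 = 210/229

Solve πP = π with π_1 + π_2 = 1. From πP = π: π_1 · (1 − 14/19) + π_2 · 1/15 = π_1 ⇒ π_2 · 1/15 = π_1 · 14/19 ⇒ π_2/π_1 = (14/19)/(1/15) = 210/19. Together with π_1 + π_2 = 1:
  π_1 = (1/15)/(14/19 + 1/15) = (1/15)/(229/285) = 19/229,
  π_2 = (14/19)/(14/19 + 1/15) = (14/19)/(229/285) = 210/229.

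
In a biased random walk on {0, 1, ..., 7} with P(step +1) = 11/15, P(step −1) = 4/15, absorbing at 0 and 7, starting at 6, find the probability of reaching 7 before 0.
P(hit 7 before 0) = (1 − (4/11)^6) / (1 − (4/11)^7) = 2777445/2781541

Let u_k denote P(reach 7 before 0 | start at k). Boundary: u_0 = 0, u_7 = 1. Recurrence: u_k = 11/15·u_{k+1} + 4/15·u_{k-1} for 1 ≤ k ≤ 6. Try u_k = A + B·r^k with r = q/p = (4/15)/(11/15) = 4/11. Substitution satisfies the recurrence; boundary conditions give:
  u_k = (1 − r^k) / (1 − r^N) = (1 − (4/11)^6) / (1 − (4/11)^7) = 2777445/2781541.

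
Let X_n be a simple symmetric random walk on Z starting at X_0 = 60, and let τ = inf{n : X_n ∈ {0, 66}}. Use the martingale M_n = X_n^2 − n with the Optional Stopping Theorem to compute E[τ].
E[τ] = 360

M_n = X_n^2 − n is a martingale (since E[X_{n+1}^2 | F_n] = X_n^2 + 1). By OST (τ has finite mean in a bounded region), E[M_τ] = E[M_0] = X_0^2 − 0 = 60^2 = 3600. Also E[M_τ] = E[X_τ^2] − E[τ]. The walk exits at 0 or 66, with P(hit 66 first) = 60/66, so E[X_τ^2] = 66^2 · 60/66 + 0 = 3960. Thus E[τ] = E[X_τ^2] − E[M_τ] = 3960 − 3600 = 360 = 60(66 − 60) = 360.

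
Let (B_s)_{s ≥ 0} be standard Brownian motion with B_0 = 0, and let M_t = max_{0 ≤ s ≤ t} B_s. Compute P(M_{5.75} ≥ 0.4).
P(M_{5.75} ≥ 0.4) = 2·P(B_{5.75} ≥ 0.4) = 2(1 − Φ(0.4/√5.75)) ≈ 0.8675

By the reflection principle for Brownian motion, P(M_t ≥ a) = 2 · P(B_t ≥ a) for a ≥ 0. Since B_t ~ N(0, t), P(B_t ≥ 0.4) = 1 − Φ(0.4/√t) = 1 − Φ(0.4/√5.75) = 1 − Φ(0.1668). So
  P(M_{5.75} ≥ 0.4) = 2(1 − Φ(0.1668)) ≈ 0.8675.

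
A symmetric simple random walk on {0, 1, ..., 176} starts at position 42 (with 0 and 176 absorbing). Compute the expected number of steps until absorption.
E[τ | X_0 = 42] = 5628

Let v_k = E[τ | X_0 = k]. Boundary: v_0 = v_176 = 0. Recurrence: v_k = 1 + (v_{k-1} + v_{k+1})/2 for 1 ≤ k ≤ 175. The particular solution to v_k − (v_{k-1} + v_{k+1})/2 = 1 is v_k = −k^2. Adding homogeneous solution A + B k and matching boundaries gives v_k = k (176 − k). Substituting k = 42: v_42 = 42 · 134 = 5628.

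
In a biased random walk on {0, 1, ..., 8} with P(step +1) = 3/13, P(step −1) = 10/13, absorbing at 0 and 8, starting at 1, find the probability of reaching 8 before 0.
P(hit 8 before 0) = (1 − (10/3)^1) / (1 − (10/3)^8) = 2187/14284777

Let u_k denote P(reach 8 before 0 | start at k). Boundary: u_0 = 0, u_8 = 1. Recurrence: u_k = 3/13·u_{k+1} + 10/13·u_{k-1} for 1 ≤ k ≤ 7. Try u_k = A + B·r^k with r = q/p = (10/13)/(3/13) = 10/3. Substitution satisfies the recurrence; boundary conditions give:
  u_k = (1 − r^k) / (1 − r^N) = (1 − (10/3)^1) / (1 − (10/3)^8) = 2187/14284777.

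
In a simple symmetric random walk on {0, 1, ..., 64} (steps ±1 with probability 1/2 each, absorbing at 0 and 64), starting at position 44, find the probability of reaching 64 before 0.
P(hit 64 before 0) = 44/64 = 11/16

Let u_k = P(hit 64 before 0 | start at k). Then u_0 = 0, u_64 = 1, and u_k = u_{k-1}/2 + u_{k+1}/2 for 1 ≤ k ≤ 63. This harmonic recurrence is solved by u_k = k/64, giving u_44 = 44/64 = 11/16.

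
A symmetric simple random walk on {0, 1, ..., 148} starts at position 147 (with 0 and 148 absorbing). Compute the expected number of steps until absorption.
E[τ | X_0 = 147] = 147

Let v_k = E[τ | X_0 = k]. Boundary: v_0 = v_148 = 0. Recurrence: v_k = 1 + (v_{k-1} + v_{k+1})/2 for 1 ≤ k ≤ 147. The particular solution to v_k − (v_{k-1} + v_{k+1})/2 = 1 is v_k = −k^2. Adding homogeneous solution A + B k and matching boundaries gives v_k = k (148 − k). Substituting k = 147: v_147 = 147 · 1 = 147.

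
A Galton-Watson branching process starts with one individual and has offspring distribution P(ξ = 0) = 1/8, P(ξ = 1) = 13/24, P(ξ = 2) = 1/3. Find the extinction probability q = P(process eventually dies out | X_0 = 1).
q = 3/8

The pgf is f(s) = 1/8 + 13/24·s + 1/3·s². The extinction probability q is the smallest fixed point of f in [0, 1]. Setting s = f(s):
  1/3·s² + (13/24 − 1)·s + 1/8 = 0
  1/3·s² − (1/8 + 1/3)·s + 1/8 = 0
which factors as (s − 1)·(1/3·s − 1/8) = 0, giving roots s = 1 and s = (1/8)/(1/3) = 3/8.
Mean offspring μ = 13/24 + 2·1/3 = 29/24 > 1 (supercritical), so q < 1. The extinction probability is the smaller root: q = (1/8)/(1/3) = 3/8.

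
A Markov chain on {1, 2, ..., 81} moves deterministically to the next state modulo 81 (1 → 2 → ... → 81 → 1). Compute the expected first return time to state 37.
E[T_37 | X_0 = 37] = 81

The chain cycles deterministically, so starting at state 37 it returns in exactly 81 steps. Equivalently, the stationary distribution is uniform π_j = 1/81 for every state j, so by Kac's formula E[T_37] = 1/π_37 = 81.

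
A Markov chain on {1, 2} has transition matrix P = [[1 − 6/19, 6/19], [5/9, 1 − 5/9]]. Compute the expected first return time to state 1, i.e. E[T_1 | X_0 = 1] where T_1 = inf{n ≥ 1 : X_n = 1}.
E[T_1 | X_0 = 1] = 1/π_1 = 149/95

For an irreducible recurrent Markov chain with stationary distribution π, E[T_i | X_0 = i] = 1/π_i (Kac's formula). Here π_1 = (5/9)/(6/19 + 5/9) = (5/9)/(149/171) = 95/149, so E[T_1 | X_0 = 1] = 1/π_1 = (6/19 + 5/9)/(5/9) = (149/171)/(5/9) = 149/95.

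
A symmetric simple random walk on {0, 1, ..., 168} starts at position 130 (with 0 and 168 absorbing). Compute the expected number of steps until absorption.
E[τ | X_0 = 130] = 4940

Let v_k = E[τ | X_0 = k]. Boundary: v_0 = v_168 = 0. Recurrence: v_k = 1 + (v_{k-1} + v_{k+1})/2 for 1 ≤ k ≤ 167. The particular solution to v_k − (v_{k-1} + v_{k+1})/2 = 1 is v_k = −k^2. Adding homogeneous solution A + B k and matching boundaries gives v_k = k (168 − k). Substituting k = 130: v_130 = 130 · 38 = 4940.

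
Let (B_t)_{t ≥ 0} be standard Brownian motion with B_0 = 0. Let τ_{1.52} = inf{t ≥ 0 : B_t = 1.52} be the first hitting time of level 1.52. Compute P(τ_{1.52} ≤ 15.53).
P(τ_{1.52} ≤ 15.53) = 2(1 − Φ(1.52/√15.53)) = 2(1 − Φ(0.3857)) ≈ 0.6997

By the reflection principle for standard BM, P(τ_b ≤ t) = 2 · P(B_t ≥ b). Since B_t ~ N(0, t), P(B_t ≥ 1.52) = 1 − Φ(1.52/√t) = 1 − Φ(1.52/√15.53) = 1 − Φ(0.3857) ≈ 0.34986. Doubling: P(τ_{1.52} ≤ 15.53) ≈ 2 · 0.34986 = 0.69972 ≈ 0.6997.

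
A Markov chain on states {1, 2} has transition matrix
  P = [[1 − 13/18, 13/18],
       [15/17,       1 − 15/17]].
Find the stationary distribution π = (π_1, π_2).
π_1 = 270/491, π_2 = 221/491

Solve πP = π with π_1 + π_2 = 1. From πP = π: π_1 · (1 − 13/18) + π_2 · 15/17 = π_1 ⇒ π_2 · 15/17 = π_1 · 13/18 ⇒ π_2/π_1 = (13/18)/(15/17) = 221/270. Together with π_1 + π_2 = 1:
  π_1 = (15/17)/(13/18 + 15/17) = (15/17)/(491/306) = 270/491,
  π_2 = (13/18)/(13/18 + 15/17) = (13/18)/(491/306) = 221/491.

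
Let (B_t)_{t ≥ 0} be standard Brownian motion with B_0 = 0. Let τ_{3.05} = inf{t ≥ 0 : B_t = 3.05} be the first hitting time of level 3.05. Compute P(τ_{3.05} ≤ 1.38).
P(τ_{3.05} ≤ 1.38) = 2(1 − Φ(3.05/√1.38)) = 2(1 − Φ(2.5963)) ≈ 0.0094

By the reflection principle for standard BM, P(τ_b ≤ t) = 2 · P(B_t ≥ b). Since B_t ~ N(0, t), P(B_t ≥ 3.05) = 1 − Φ(3.05/√t) = 1 − Φ(3.05/√1.38) = 1 − Φ(2.5963) ≈ 0.00471. Doubling: P(τ_{3.05} ≤ 1.38) ≈ 2 · 0.00471 = 0.00942 ≈ 0.0094.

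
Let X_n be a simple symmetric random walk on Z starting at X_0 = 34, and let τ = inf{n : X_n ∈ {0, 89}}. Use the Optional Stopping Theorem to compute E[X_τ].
E[X_τ] = 34

X_n is a martingale and τ is a bounded-mean stopping time (indeed τ is finite a.s. with bounded expectation since the walk is in a bounded region). By the OST, E[X_τ] = E[X_0] = 34. Equivalently: E[X_τ] = 89 · P(hit 89 first) + 0 · P(hit 0 first) = 89 · (34/89) = 34.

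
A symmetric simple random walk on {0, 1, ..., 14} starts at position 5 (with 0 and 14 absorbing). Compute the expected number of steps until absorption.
E[τ | X_0 = 5] = 45

Let v_k = E[τ | X_0 = k]. Boundary: v_0 = v_14 = 0. Recurrence: v_k = 1 + (v_{k-1} + v_{k+1})/2 for 1 ≤ k ≤ 13. The particular solution to v_k − (v_{k-1} + v_{k+1})/2 = 1 is v_k = −k^2. Adding homogeneous solution A + B k and matching boundaries gives v_k = k (14 − k). Substituting k = 5: v_5 = 5 · 9 = 45.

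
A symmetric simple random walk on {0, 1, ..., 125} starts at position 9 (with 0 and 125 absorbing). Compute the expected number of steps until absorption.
E[τ | X_0 = 9] = 1044

Let v_k = E[τ | X_0 = k]. Boundary: v_0 = v_125 = 0. Recurrence: v_k = 1 + (v_{k-1} + v_{k+1})/2 for 1 ≤ k ≤ 124. The particular solution to v_k − (v_{k-1} + v_{k+1})/2 = 1 is v_k = −k^2. Adding homogeneous solution A + B k and matching boundaries gives v_k = k (125 − k). Substituting k = 9: v_9 = 9 · 116 = 1044.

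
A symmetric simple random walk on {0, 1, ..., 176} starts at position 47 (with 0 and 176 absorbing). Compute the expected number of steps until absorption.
E[τ | X_0 = 47] = 6063

Let v_k = E[τ | X_0 = k]. Boundary: v_0 = v_176 = 0. Recurrence: v_k = 1 + (v_{k-1} + v_{k+1})/2 for 1 ≤ k ≤ 175. The particular solution to v_k − (v_{k-1} + v_{k+1})/2 = 1 is v_k = −k^2. Adding homogeneous solution A + B k and matching boundaries gives v_k = k (176 − k). Substituting k = 47: v_47 = 47 · 129 = 6063.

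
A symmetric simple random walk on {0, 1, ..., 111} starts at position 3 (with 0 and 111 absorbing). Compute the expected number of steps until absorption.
E[τ | X_0 = 3] = 324

Let v_k = E[τ | X_0 = k]. Boundary: v_0 = v_111 = 0. Recurrence: v_k = 1 + (v_{k-1} + v_{k+1})/2 for 1 ≤ k ≤ 110. The particular solution to v_k − (v_{k-1} + v_{k+1})/2 = 1 is v_k = −k^2. Adding homogeneous solution A + B k and matching boundaries gives v_k = k (111 − k). Substituting k = 3: v_3 = 3 · 108 = 324.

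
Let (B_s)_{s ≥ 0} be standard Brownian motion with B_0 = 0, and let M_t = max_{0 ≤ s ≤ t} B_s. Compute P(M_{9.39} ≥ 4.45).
P(M_{9.39} ≥ 4.45) = 2·P(B_{9.39} ≥ 4.45) = 2(1 − Φ(4.45/√9.39)) ≈ 0.1464

By the reflection principle for Brownian motion, P(M_t ≥ a) = 2 · P(B_t ≥ a) for a ≥ 0. Since B_t ~ N(0, t), P(B_t ≥ 4.45) = 1 − Φ(4.45/√t) = 1 − Φ(4.45/√9.39) = 1 − Φ(1.4522). So
  P(M_{9.39} ≥ 4.45) = 2(1 − Φ(1.4522)) ≈ 0.1464.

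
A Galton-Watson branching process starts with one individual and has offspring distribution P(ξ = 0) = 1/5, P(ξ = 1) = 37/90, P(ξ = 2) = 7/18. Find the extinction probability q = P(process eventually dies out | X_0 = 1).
q = 18/35

The pgf is f(s) = 1/5 + 37/90·s + 7/18·s². The extinction probability q is the smallest fixed point of f in [0, 1]. Setting s = f(s):
  7/18·s² + (37/90 − 1)·s + 1/5 = 0
  7/18·s² − (1/5 + 7/18)·s + 1/5 = 0
which factors as (s − 1)·(7/18·s − 1/5) = 0, giving roots s = 1 and s = (1/5)/(7/18) = 18/35.
Mean offspring μ = 37/90 + 2·7/18 = 107/90 > 1 (supercritical), so q < 1. The extinction probability is the smaller root: q = (1/5)/(7/18) = 18/35.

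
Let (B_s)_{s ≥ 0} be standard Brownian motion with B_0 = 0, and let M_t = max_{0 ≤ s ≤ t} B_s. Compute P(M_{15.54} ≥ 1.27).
P(M_{15.54} ≥ 1.27) = 2·P(B_{15.54} ≥ 1.27) = 2(1 − Φ(1.27/√15.54)) ≈ 0.7473

By the reflection principle for Brownian motion, P(M_t ≥ a) = 2 · P(B_t ≥ a) for a ≥ 0. Since B_t ~ N(0, t), P(B_t ≥ 1.27) = 1 − Φ(1.27/√t) = 1 − Φ(1.27/√15.54) = 1 − Φ(0.3222). So
  P(M_{15.54} ≥ 1.27) = 2(1 − Φ(0.3222)) ≈ 0.7473.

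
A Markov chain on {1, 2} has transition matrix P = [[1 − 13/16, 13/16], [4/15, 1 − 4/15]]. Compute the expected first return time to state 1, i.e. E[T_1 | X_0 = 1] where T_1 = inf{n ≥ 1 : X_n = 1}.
E[T_1 | X_0 = 1] = 1/π_1 = 259/64

For an irreducible recurrent Markov chain with stationary distribution π, E[T_i | X_0 = i] = 1/π_i (Kac's formula). Here π_1 = (4/15)/(13/16 + 4/15) = (4/15)/(259/240) = 64/259, so E[T_1 | X_0 = 1] = 1/π_1 = (13/16 + 4/15)/(4/15) = (259/240)/(4/15) = 259/64.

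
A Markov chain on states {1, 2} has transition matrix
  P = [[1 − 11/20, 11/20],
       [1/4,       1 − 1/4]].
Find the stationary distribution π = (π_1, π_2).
π_1 = 5/16, π_2 = 11/16

Solve πP = π with π_1 + π_2 = 1. From πP = π: π_1 · (1 − 11/20) + π_2 · 1/4 = π_1 ⇒ π_2 · 1/4 = π_1 · 11/20 ⇒ π_2/π_1 = (11/20)/(1/4) = 11/5. Together with π_1 + π_2 = 1:
  π_1 = (1/4)/(11/20 + 1/4) = (1/4)/(4/5) = 5/16,
  π_2 = (11/20)/(11/20 + 1/4) = (11/20)/(4/5) = 11/16.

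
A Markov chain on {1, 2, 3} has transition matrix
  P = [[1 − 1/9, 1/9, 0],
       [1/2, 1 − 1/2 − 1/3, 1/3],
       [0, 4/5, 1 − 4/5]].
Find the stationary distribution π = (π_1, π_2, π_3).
π = (54/71, 12/71, 5/71)

This is a birth-death chain on three states, which satisfies detailed balance: π_1 · P_{12} = π_2 · P_{21} and π_2 · P_{23} = π_3 · P_{32}.
From π_1 · 1/9 = π_2 · 1/2: π_2/π_1 = (1/9)/(1/2) = 2/9.
From π_2 · 1/3 = π_3 · 4/5: π_3/π_2 = (1/3)/(4/5) = 5/12.
Take π_1 proportional to 1; then unnormalized π = (1, 2/9, 5/54). Normalize by dividing by the sum 71/54:
  π = (54/71, 12/71, 5/71).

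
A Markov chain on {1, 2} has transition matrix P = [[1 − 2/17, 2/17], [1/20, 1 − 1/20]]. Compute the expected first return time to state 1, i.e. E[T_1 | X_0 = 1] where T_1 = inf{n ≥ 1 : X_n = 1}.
E[T_1 | X_0 = 1] = 1/π_1 = 57/17

For an irreducible recurrent Markov chain with stationary distribution π, E[T_i | X_0 = i] = 1/π_i (Kac's formula). Here π_1 = (1/20)/(2/17 + 1/20) = (1/20)/(57/340) = 17/57, so E[T_1 | X_0 = 1] = 1/π_1 = (2/17 + 1/20)/(1/20) = (57/340)/(1/20) = 57/17.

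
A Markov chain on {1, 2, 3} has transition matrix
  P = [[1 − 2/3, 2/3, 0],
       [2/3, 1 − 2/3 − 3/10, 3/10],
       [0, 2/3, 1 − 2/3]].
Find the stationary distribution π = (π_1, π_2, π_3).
π = (20/49, 20/49, 9/49)

This is a birth-death chain on three states, which satisfies detailed balance: π_1 · P_{12} = π_2 · P_{21} and π_2 · P_{23} = π_3 · P_{32}.
From π_1 · 2/3 = π_2 · 2/3: π_2/π_1 = (2/3)/(2/3) = 1.
From π_2 · 3/10 = π_3 · 2/3: π_3/π_2 = (3/10)/(2/3) = 9/20.
Take π_1 proportional to 1; then unnormalized π = (1, 1, 9/20). Normalize by dividing by the sum 49/20:
  π = (20/49, 20/49, 9/49).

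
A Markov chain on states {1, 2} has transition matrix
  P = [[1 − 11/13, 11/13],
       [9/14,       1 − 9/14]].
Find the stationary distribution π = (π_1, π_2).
π_1 = 117/271, π_2 = 154/271

Solve πP = π with π_1 + π_2 = 1. From πP = π: π_1 · (1 − 11/13) + π_2 · 9/14 = π_1 ⇒ π_2 · 9/14 = π_1 · 11/13 ⇒ π_2/π_1 = (11/13)/(9/14) = 154/117. Together with π_1 + π_2 = 1:
  π_1 = (9/14)/(11/13 + 9/14) = (9/14)/(271/182) = 117/271,
  π_2 = (11/13)/(11/13 + 9/14) = (11/13)/(271/182) = 154/271.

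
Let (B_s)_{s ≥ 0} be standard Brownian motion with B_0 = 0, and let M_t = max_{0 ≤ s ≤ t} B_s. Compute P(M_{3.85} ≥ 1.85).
P(M_{3.85} ≥ 1.85) = 2·P(B_{3.85} ≥ 1.85) = 2(1 − Φ(1.85/√3.85)) ≈ 0.3458

By the reflection principle for Brownian motion, P(M_t ≥ a) = 2 · P(B_t ≥ a) for a ≥ 0. Since B_t ~ N(0, t), P(B_t ≥ 1.85) = 1 − Φ(1.85/√t) = 1 − Φ(1.85/√3.85) = 1 − Φ(0.9428). So
  P(M_{3.85} ≥ 1.85) = 2(1 − Φ(0.9428)) ≈ 0.3458.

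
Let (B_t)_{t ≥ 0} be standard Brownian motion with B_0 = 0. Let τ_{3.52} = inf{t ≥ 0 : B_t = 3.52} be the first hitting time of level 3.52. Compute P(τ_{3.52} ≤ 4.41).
P(τ_{3.52} ≤ 4.41) = 2(1 − Φ(3.52/√4.41)) = 2(1 − Φ(1.6762)) ≈ 0.0937

By the reflection principle for standard BM, P(τ_b ≤ t) = 2 · P(B_t ≥ b). Since B_t ~ N(0, t), P(B_t ≥ 3.52) = 1 − Φ(3.52/√t) = 1 − Φ(3.52/√4.41) = 1 − Φ(1.6762) ≈ 0.04685. Doubling: P(τ_{3.52} ≤ 4.41) ≈ 2 · 0.04685 = 0.09370 ≈ 0.0937.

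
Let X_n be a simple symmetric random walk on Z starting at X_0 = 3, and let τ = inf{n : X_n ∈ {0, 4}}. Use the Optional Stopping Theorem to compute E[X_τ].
E[X_τ] = 3

X_n is a martingale and τ is a bounded-mean stopping time (indeed τ is finite a.s. with bounded expectation since the walk is in a bounded region). By the OST, E[X_τ] = E[X_0] = 3. Equivalently: E[X_τ] = 4 · P(hit 4 first) + 0 · P(hit 0 first) = 4 · (3/4) = 3.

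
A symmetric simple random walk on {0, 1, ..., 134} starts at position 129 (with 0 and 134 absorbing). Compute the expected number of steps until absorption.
E[τ | X_0 = 129] = 645

Let v_k = E[τ | X_0 = k]. Boundary: v_0 = v_134 = 0. Recurrence: v_k = 1 + (v_{k-1} + v_{k+1})/2 for 1 ≤ k ≤ 133. The particular solution to v_k − (v_{k-1} + v_{k+1})/2 = 1 is v_k = −k^2. Adding homogeneous solution A + B k and matching boundaries gives v_k = k (134 − k). Substituting k = 129: v_129 = 129 · 5 = 645.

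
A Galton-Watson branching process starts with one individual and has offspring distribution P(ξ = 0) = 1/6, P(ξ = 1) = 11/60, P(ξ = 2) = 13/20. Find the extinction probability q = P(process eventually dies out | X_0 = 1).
q = 10/39

The pgf is f(s) = 1/6 + 11/60·s + 13/20·s². The extinction probability q is the smallest fixed point of f in [0, 1]. Setting s = f(s):
  13/20·s² + (11/60 − 1)·s + 1/6 = 0
  13/20·s² − (1/6 + 13/20)·s + 1/6 = 0
which factors as (s − 1)·(13/20·s − 1/6) = 0, giving roots s = 1 and s = (1/6)/(13/20) = 10/39.
Mean offspring μ = 11/60 + 2·13/20 = 89/60 > 1 (supercritical), so q < 1. The extinction probability is the smaller root: q = (1/6)/(13/20) = 10/39.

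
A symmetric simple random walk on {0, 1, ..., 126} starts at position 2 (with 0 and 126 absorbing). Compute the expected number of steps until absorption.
E[τ | X_0 = 2] = 248

Let v_k = E[τ | X_0 = k]. Boundary: v_0 = v_126 = 0. Recurrence: v_k = 1 + (v_{k-1} + v_{k+1})/2 for 1 ≤ k ≤ 125. The particular solution to v_k − (v_{k-1} + v_{k+1})/2 = 1 is v_k = −k^2. Adding homogeneous solution A + B k and matching boundaries gives v_k = k (126 − k). Substituting k = 2: v_2 = 2 · 124 = 248.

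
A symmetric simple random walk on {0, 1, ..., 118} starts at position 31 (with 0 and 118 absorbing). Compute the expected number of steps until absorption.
E[τ | X_0 = 31] = 2697

Let v_k = E[τ | X_0 = k]. Boundary: v_0 = v_118 = 0. Recurrence: v_k = 1 + (v_{k-1} + v_{k+1})/2 for 1 ≤ k ≤ 117. The particular solution to v_k − (v_{k-1} + v_{k+1})/2 = 1 is v_k = −k^2. Adding homogeneous solution A + B k and matching boundaries gives v_k = k (118 − k). Substituting k = 31: v_31 = 31 · 87 = 2697.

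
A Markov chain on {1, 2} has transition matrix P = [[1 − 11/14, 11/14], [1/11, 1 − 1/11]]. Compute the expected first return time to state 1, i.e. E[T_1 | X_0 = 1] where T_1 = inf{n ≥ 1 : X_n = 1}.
E[T_1 | X_0 = 1] = 1/π_1 = 135/14

For an irreducible recurrent Markov chain with stationary distribution π, E[T_i | X_0 = i] = 1/π_i (Kac's formula). Here π_1 = (1/11)/(11/14 + 1/11) = (1/11)/(135/154) = 14/135, so E[T_1 | X_0 = 1] = 1/π_1 = (11/14 + 1/11)/(1/11) = (135/154)/(1/11) = 135/14.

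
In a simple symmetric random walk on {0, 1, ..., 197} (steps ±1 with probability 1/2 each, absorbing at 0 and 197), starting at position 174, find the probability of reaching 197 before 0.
P(hit 197 before 0) = 174/197

Let u_k = P(hit 197 before 0 | start at k). Then u_0 = 0, u_197 = 1, and u_k = u_{k-1}/2 + u_{k+1}/2 for 1 ≤ k ≤ 196. This harmonic recurrence is solved by u_k = k/197, giving u_174 = 174/197.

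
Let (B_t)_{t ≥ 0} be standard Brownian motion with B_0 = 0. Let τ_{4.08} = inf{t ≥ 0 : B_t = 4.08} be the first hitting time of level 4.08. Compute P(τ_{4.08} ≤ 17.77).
P(τ_{4.08} ≤ 17.77) = 2(1 − Φ(4.08/√17.77)) = 2(1 − Φ(0.9679)) ≈ 0.3331

By the reflection principle for standard BM, P(τ_b ≤ t) = 2 · P(B_t ≥ b). Since B_t ~ N(0, t), P(B_t ≥ 4.08) = 1 − Φ(4.08/√t) = 1 − Φ(4.08/√17.77) = 1 − Φ(0.9679) ≈ 0.16655. Doubling: P(τ_{4.08} ≤ 17.77) ≈ 2 · 0.16655 = 0.33310 ≈ 0.3331.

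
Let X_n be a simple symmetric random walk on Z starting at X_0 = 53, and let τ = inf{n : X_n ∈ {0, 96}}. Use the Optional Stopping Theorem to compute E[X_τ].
E[X_τ] = 53

X_n is a martingale and τ is a bounded-mean stopping time (indeed τ is finite a.s. with bounded expectation since the walk is in a bounded region). By the OST, E[X_τ] = E[X_0] = 53. Equivalently: E[X_τ] = 96 · P(hit 96 first) + 0 · P(hit 0 first) = 96 · (53/96) = 53.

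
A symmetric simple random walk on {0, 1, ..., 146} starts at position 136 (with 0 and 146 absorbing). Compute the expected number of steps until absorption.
E[τ | X_0 = 136] = 1360

Let v_k = E[τ | X_0 = k]. Boundary: v_0 = v_146 = 0. Recurrence: v_k = 1 + (v_{k-1} + v_{k+1})/2 for 1 ≤ k ≤ 145. The particular solution to v_k − (v_{k-1} + v_{k+1})/2 = 1 is v_k = −k^2. Adding homogeneous solution A + B k and matching boundaries gives v_k = k (146 − k). Substituting k = 136: v_136 = 136 · 10 = 1360.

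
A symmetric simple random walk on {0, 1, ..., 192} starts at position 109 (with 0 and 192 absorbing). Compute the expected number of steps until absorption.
E[τ | X_0 = 109] = 9047

Let v_k = E[τ | X_0 = k]. Boundary: v_0 = v_192 = 0. Recurrence: v_k = 1 + (v_{k-1} + v_{k+1})/2 for 1 ≤ k ≤ 191. The particular solution to v_k − (v_{k-1} + v_{k+1})/2 = 1 is v_k = −k^2. Adding homogeneous solution A + B k and matching boundaries gives v_k = k (192 − k). Substituting k = 109: v_109 = 109 · 83 = 9047.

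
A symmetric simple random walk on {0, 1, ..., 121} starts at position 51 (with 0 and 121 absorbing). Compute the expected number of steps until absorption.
E[τ | X_0 = 51] = 3570

Let v_k = E[τ | X_0 = k]. Boundary: v_0 = v_121 = 0. Recurrence: v_k = 1 + (v_{k-1} + v_{k+1})/2 for 1 ≤ k ≤ 120. The particular solution to v_k − (v_{k-1} + v_{k+1})/2 = 1 is v_k = −k^2. Adding homogeneous solution A + B k and matching boundaries gives v_k = k (121 − k). Substituting k = 51: v_51 = 51 · 70 = 3570.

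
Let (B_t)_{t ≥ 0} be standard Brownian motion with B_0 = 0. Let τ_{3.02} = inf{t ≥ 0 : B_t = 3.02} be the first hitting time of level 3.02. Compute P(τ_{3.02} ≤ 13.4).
P(τ_{3.02} ≤ 13.4) = 2(1 − Φ(3.02/√13.4)) = 2(1 − Φ(0.8250)) ≈ 0.4094

By the reflection principle for standard BM, P(τ_b ≤ t) = 2 · P(B_t ≥ b). Since B_t ~ N(0, t), P(B_t ≥ 3.02) = 1 − Φ(3.02/√t) = 1 − Φ(3.02/√13.4) = 1 − Φ(0.8250) ≈ 0.20469. Doubling: P(τ_{3.02} ≤ 13.4) ≈ 2 · 0.20469 = 0.40938 ≈ 0.4094.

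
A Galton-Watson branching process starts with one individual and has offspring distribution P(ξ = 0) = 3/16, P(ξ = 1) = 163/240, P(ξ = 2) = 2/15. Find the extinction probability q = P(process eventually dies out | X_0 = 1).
q = 1

Mean offspring μ = 0·3/16 + 1·163/240 + 2·2/15 = 227/240 ≤ 1. For μ ≤ 1 with offspring not concentrated at 1, the Galton-Watson process goes extinct almost surely, so q = 1.
(Algebraic check: The pgf is f(s) = 3/16 + 163/240·s + 2/15·s². The extinction probability q is the smallest fixed point of f in [0, 1]. Setting s = f(s):
  2/15·s² + (163/240 − 1)·s + 3/16 = 0
  2/15·s² − (3/16 + 2/15)·s + 3/16 = 0
which factors as (s − 1)·(2/15·s − 3/16) = 0, giving roots s = 1 and s = (3/16)/(2/15) = 45/32. Since 45/32 ≥ 1, the smallest root in [0, 1] is s = 1.)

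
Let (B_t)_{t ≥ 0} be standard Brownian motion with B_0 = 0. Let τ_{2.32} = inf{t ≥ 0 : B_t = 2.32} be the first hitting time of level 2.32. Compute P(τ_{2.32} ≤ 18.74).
P(τ_{2.32} ≤ 18.74) = 2(1 − Φ(2.32/√18.74)) = 2(1 − Φ(0.5359)) ≈ 0.5920

By the reflection principle for standard BM, P(τ_b ≤ t) = 2 · P(B_t ≥ b). Since B_t ~ N(0, t), P(B_t ≥ 2.32) = 1 − Φ(2.32/√t) = 1 − Φ(2.32/√18.74) = 1 − Φ(0.5359) ≈ 0.29601. Doubling: P(τ_{2.32} ≤ 18.74) ≈ 2 · 0.29601 = 0.59202 ≈ 0.5920.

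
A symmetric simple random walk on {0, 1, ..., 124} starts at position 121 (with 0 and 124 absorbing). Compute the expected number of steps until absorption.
E[τ | X_0 = 121] = 363

Let v_k = E[τ | X_0 = k]. Boundary: v_0 = v_124 = 0. Recurrence: v_k = 1 + (v_{k-1} + v_{k+1})/2 for 1 ≤ k ≤ 123. The particular solution to v_k − (v_{k-1} + v_{k+1})/2 = 1 is v_k = −k^2. Adding homogeneous solution A + B k and matching boundaries gives v_k = k (124 − k). Substituting k = 121: v_121 = 121 · 3 = 363.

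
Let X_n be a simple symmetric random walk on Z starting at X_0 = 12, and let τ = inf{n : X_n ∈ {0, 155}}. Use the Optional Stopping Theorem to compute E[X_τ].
E[X_τ] = 12

X_n is a martingale and τ is a bounded-mean stopping time (indeed τ is finite a.s. with bounded expectation since the walk is in a bounded region). By the OST, E[X_τ] = E[X_0] = 12. Equivalently: E[X_τ] = 155 · P(hit 155 first) + 0 · P(hit 0 first) = 155 · (12/155) = 12.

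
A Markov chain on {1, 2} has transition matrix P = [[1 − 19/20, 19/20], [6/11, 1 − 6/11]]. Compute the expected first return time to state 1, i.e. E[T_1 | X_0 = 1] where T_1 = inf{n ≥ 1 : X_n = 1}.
E[T_1 | X_0 = 1] = 1/π_1 = 329/120

For an irreducible recurrent Markov chain with stationary distribution π, E[T_i | X_0 = i] = 1/π_i (Kac's formula). Here π_1 = (6/11)/(19/20 + 6/11) = (6/11)/(329/220) = 120/329, so E[T_1 | X_0 = 1] = 1/π_1 = (19/20 + 6/11)/(6/11) = (329/220)/(6/11) = 329/120.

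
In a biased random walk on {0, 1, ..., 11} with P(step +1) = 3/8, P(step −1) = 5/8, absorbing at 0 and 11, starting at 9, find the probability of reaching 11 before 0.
P(hit 11 before 0) = (1 − (5/3)^9) / (1 − (5/3)^11) = 8700489/24325489

Let u_k denote P(reach 11 before 0 | start at k). Boundary: u_0 = 0, u_11 = 1. Recurrence: u_k = 3/8·u_{k+1} + 5/8·u_{k-1} for 1 ≤ k ≤ 10. Try u_k = A + B·r^k with r = q/p = (5/8)/(3/8) = 5/3. Substitution satisfies the recurrence; boundary conditions give:
  u_k = (1 − r^k) / (1 − r^N) = (1 − (5/3)^9) / (1 − (5/3)^11) = 8700489/24325489.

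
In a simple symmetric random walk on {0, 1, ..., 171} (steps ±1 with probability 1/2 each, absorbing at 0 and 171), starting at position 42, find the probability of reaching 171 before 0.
P(hit 171 before 0) = 42/171 = 14/57

Let u_k = P(hit 171 before 0 | start at k). Then u_0 = 0, u_171 = 1, and u_k = u_{k-1}/2 + u_{k+1}/2 for 1 ≤ k ≤ 170. This harmonic recurrence is solved by u_k = k/171, giving u_42 = 42/171 = 14/57.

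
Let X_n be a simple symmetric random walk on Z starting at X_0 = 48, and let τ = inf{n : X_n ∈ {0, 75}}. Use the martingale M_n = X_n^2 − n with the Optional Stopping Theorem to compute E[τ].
E[τ] = 1296

M_n = X_n^2 − n is a martingale (since E[X_{n+1}^2 | F_n] = X_n^2 + 1). By OST (τ has finite mean in a bounded region), E[M_τ] = E[M_0] = X_0^2 − 0 = 48^2 = 2304. Also E[M_τ] = E[X_τ^2] − E[τ]. The walk exits at 0 or 75, with P(hit 75 first) = 48/75, so E[X_τ^2] = 75^2 · 48/75 + 0 = 3600. Thus E[τ] = E[X_τ^2] − E[M_τ] = 3600 − 2304 = 1296 = 48(75 − 48) = 1296.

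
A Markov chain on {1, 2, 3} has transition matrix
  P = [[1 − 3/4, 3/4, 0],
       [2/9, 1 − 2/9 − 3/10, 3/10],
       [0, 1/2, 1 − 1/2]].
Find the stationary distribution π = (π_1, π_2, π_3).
π = (5/32, 135/256, 81/256)

This is a birth-death chain on three states, which satisfies detailed balance: π_1 · P_{12} = π_2 · P_{21} and π_2 · P_{23} = π_3 · P_{32}.
From π_1 · 3/4 = π_2 · 2/9: π_2/π_1 = (3/4)/(2/9) = 27/8.
From π_2 · 3/10 = π_3 · 1/2: π_3/π_2 = (3/10)/(1/2) = 3/5.
Take π_1 proportional to 1; then unnormalized π = (1, 27/8, 81/40). Normalize by dividing by the sum 32/5:
  π = (5/32, 135/256, 81/256).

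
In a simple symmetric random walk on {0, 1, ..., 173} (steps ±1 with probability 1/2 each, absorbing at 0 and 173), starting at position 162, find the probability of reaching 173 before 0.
P(hit 173 before 0) = 162/173

Let u_k = P(hit 173 before 0 | start at k). Then u_0 = 0, u_173 = 1, and u_k = u_{k-1}/2 + u_{k+1}/2 for 1 ≤ k ≤ 172. This harmonic recurrence is solved by u_k = k/173, giving u_162 = 162/173.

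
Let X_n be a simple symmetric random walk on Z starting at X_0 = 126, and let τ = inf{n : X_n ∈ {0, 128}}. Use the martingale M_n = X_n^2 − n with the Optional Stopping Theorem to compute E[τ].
E[τ] = 252

M_n = X_n^2 − n is a martingale (since E[X_{n+1}^2 | F_n] = X_n^2 + 1). By OST (τ has finite mean in a bounded region), E[M_τ] = E[M_0] = X_0^2 − 0 = 126^2 = 15876. Also E[M_τ] = E[X_τ^2] − E[τ]. The walk exits at 0 or 128, with P(hit 128 first) = 126/128, so E[X_τ^2] = 128^2 · 126/128 + 0 = 16128. Thus E[τ] = E[X_τ^2] − E[M_τ] = 16128 − 15876 = 252 = 126(128 − 126) = 252.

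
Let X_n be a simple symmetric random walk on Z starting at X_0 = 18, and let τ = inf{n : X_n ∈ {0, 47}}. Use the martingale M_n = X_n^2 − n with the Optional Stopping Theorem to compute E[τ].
E[τ] = 522

M_n = X_n^2 − n is a martingale (since E[X_{n+1}^2 | F_n] = X_n^2 + 1). By OST (τ has finite mean in a bounded region), E[M_τ] = E[M_0] = X_0^2 − 0 = 18^2 = 324. Also E[M_τ] = E[X_τ^2] − E[τ]. The walk exits at 0 or 47, with P(hit 47 first) = 18/47, so E[X_τ^2] = 47^2 · 18/47 + 0 = 846. Thus E[τ] = E[X_τ^2] − E[M_τ] = 846 − 324 = 522 = 18(47 − 18) = 522.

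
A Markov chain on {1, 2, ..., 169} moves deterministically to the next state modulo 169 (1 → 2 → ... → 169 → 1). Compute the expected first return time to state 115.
E[T_115 | X_0 = 115] = 169

The chain cycles deterministically, so starting at state 115 it returns in exactly 169 steps. Equivalently, the stationary distribution is uniform π_j = 1/169 for every state j, so by Kac's formula E[T_115] = 1/π_115 = 169.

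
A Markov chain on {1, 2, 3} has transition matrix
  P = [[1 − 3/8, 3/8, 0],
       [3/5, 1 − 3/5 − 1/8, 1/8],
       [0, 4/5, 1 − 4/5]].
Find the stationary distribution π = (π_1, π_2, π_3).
π = (256/441, 160/441, 25/441)

This is a birth-death chain on three states, which satisfies detailed balance: π_1 · P_{12} = π_2 · P_{21} and π_2 · P_{23} = π_3 · P_{32}.
From π_1 · 3/8 = π_2 · 3/5: π_2/π_1 = (3/8)/(3/5) = 5/8.
From π_2 · 1/8 = π_3 · 4/5: π_3/π_2 = (1/8)/(4/5) = 5/32.
Take π_1 proportional to 1; then unnormalized π = (1, 5/8, 25/256). Normalize by dividing by the sum 441/256:
  π = (256/441, 160/441, 25/441).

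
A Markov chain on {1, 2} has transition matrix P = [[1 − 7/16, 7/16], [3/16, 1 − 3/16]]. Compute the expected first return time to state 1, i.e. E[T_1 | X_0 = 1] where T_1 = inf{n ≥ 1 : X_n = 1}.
E[T_1 | X_0 = 1] = 1/π_1 = 10/3

For an irreducible recurrent Markov chain with stationary distribution π, E[T_i | X_0 = i] = 1/π_i (Kac's formula). Here π_1 = (3/16)/(7/16 + 3/16) = (3/16)/(5/8) = 3/10, so E[T_1 | X_0 = 1] = 1/π_1 = (7/16 + 3/16)/(3/16) = (5/8)/(3/16) = 10/3.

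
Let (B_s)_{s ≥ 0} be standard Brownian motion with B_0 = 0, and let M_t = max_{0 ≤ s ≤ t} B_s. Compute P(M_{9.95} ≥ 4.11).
P(M_{9.95} ≥ 4.11) = 2·P(B_{9.95} ≥ 4.11) = 2(1 − Φ(4.11/√9.95)) ≈ 0.1926

By the reflection principle for Brownian motion, P(M_t ≥ a) = 2 · P(B_t ≥ a) for a ≥ 0. Since B_t ~ N(0, t), P(B_t ≥ 4.11) = 1 − Φ(4.11/√t) = 1 − Φ(4.11/√9.95) = 1 − Φ(1.3030). So
  P(M_{9.95} ≥ 4.11) = 2(1 − Φ(1.3030)) ≈ 0.1926.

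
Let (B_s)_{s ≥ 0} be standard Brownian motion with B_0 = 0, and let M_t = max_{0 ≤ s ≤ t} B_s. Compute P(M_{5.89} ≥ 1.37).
P(M_{5.89} ≥ 1.37) = 2·P(B_{5.89} ≥ 1.37) = 2(1 − Φ(1.37/√5.89)) ≈ 0.5724

By the reflection principle for Brownian motion, P(M_t ≥ a) = 2 · P(B_t ≥ a) for a ≥ 0. Since B_t ~ N(0, t), P(B_t ≥ 1.37) = 1 − Φ(1.37/√t) = 1 − Φ(1.37/√5.89) = 1 − Φ(0.5645). So
  P(M_{5.89} ≥ 1.37) = 2(1 − Φ(0.5645)) ≈ 0.5724.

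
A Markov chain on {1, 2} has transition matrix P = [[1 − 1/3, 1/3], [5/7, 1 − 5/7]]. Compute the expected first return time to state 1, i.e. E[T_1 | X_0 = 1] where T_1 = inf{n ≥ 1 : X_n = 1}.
E[T_1 | X_0 = 1] = 1/π_1 = 22/15

For an irreducible recurrent Markov chain with stationary distribution π, E[T_i | X_0 = i] = 1/π_i (Kac's formula). Here π_1 = (5/7)/(1/3 + 5/7) = (5/7)/(22/21) = 15/22, so E[T_1 | X_0 = 1] = 1/π_1 = (1/3 + 5/7)/(5/7) = (22/21)/(5/7) = 22/15.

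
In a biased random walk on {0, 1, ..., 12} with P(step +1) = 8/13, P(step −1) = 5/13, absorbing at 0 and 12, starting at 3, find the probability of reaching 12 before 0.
P(hit 12 before 0) = (1 − (5/8)^3) / (1 − (5/8)^12) = 134217728/176938853

Let u_k denote P(reach 12 before 0 | start at k). Boundary: u_0 = 0, u_12 = 1. Recurrence: u_k = 8/13·u_{k+1} + 5/13·u_{k-1} for 1 ≤ k ≤ 11. Try u_k = A + B·r^k with r = q/p = (5/13)/(8/13) = 5/8. Substitution satisfies the recurrence; boundary conditions give:
  u_k = (1 − r^k) / (1 − r^N) = (1 − (5/8)^3) / (1 − (5/8)^12) = 134217728/176938853.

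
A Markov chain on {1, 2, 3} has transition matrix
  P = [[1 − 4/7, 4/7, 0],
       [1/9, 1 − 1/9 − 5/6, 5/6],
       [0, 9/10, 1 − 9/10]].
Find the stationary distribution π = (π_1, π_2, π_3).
π = (21/229, 108/229, 100/229)

This is a birth-death chain on three states, which satisfies detailed balance: π_1 · P_{12} = π_2 · P_{21} and π_2 · P_{23} = π_3 · P_{32}.
From π_1 · 4/7 = π_2 · 1/9: π_2/π_1 = (4/7)/(1/9) = 36/7.
From π_2 · 5/6 = π_3 · 9/10: π_3/π_2 = (5/6)/(9/10) = 25/27.
Take π_1 proportional to 1; then unnormalized π = (1, 36/7, 100/21). Normalize by dividing by the sum 229/21:
  π = (21/229, 108/229, 100/229).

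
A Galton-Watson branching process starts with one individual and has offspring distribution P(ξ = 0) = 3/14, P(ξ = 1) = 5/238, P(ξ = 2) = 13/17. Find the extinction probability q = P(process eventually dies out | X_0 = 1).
q = 51/182

The pgf is f(s) = 3/14 + 5/238·s + 13/17·s². The extinction probability q is the smallest fixed point of f in [0, 1]. Setting s = f(s):
  13/17·s² + (5/238 − 1)·s + 3/14 = 0
  13/17·s² − (3/14 + 13/17)·s + 3/14 = 0
which factors as (s − 1)·(13/17·s − 3/14) = 0, giving roots s = 1 and s = (3/14)/(13/17) = 51/182.
Mean offspring μ = 5/238 + 2·13/17 = 369/238 > 1 (supercritical), so q < 1. The extinction probability is the smaller root: q = (3/14)/(13/17) = 51/182.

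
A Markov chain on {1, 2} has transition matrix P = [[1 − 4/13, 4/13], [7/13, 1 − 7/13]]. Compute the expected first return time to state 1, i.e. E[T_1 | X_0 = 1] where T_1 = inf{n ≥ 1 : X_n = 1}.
E[T_1 | X_0 = 1] = 1/π_1 = 11/7

For an irreducible recurrent Markov chain with stationary distribution π, E[T_i | X_0 = i] = 1/π_i (Kac's formula). Here π_1 = (7/13)/(4/13 + 7/13) = (7/13)/(11/13) = 7/11, so E[T_1 | X_0 = 1] = 1/π_1 = (4/13 + 7/13)/(7/13) = (11/13)/(7/13) = 11/7.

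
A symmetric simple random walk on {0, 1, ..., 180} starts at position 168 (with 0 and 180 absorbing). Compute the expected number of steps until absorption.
E[τ | X_0 = 168] = 2016

Let v_k = E[τ | X_0 = k]. Boundary: v_0 = v_180 = 0. Recurrence: v_k = 1 + (v_{k-1} + v_{k+1})/2 for 1 ≤ k ≤ 179. The particular solution to v_k − (v_{k-1} + v_{k+1})/2 = 1 is v_k = −k^2. Adding homogeneous solution A + B k and matching boundaries gives v_k = k (180 − k). Substituting k = 168: v_168 = 168 · 12 = 2016.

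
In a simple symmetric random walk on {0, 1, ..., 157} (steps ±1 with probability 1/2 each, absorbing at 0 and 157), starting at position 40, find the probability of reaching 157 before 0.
P(hit 157 before 0) = 40/157

Let u_k = P(hit 157 before 0 | start at k). Then u_0 = 0, u_157 = 1, and u_k = u_{k-1}/2 + u_{k+1}/2 for 1 ≤ k ≤ 156. This harmonic recurrence is solved by u_k = k/157, giving u_40 = 40/157.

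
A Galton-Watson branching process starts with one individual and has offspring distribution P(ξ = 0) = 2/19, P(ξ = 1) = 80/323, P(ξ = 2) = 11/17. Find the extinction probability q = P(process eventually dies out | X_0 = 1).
q = 34/209

The pgf is f(s) = 2/19 + 80/323·s + 11/17·s². The extinction probability q is the smallest fixed point of f in [0, 1]. Setting s = f(s):
  11/17·s² + (80/323 − 1)·s + 2/19 = 0
  11/17·s² − (2/19 + 11/17)·s + 2/19 = 0
which factors as (s − 1)·(11/17·s − 2/19) = 0, giving roots s = 1 and s = (2/19)/(11/17) = 34/209.
Mean offspring μ = 80/323 + 2·11/17 = 498/323 > 1 (supercritical), so q < 1. The extinction probability is the smaller root: q = (2/19)/(11/17) = 34/209.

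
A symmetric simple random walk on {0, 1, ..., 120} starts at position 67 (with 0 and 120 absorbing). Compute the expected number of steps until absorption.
E[τ | X_0 = 67] = 3551

Let v_k = E[τ | X_0 = k]. Boundary: v_0 = v_120 = 0. Recurrence: v_k = 1 + (v_{k-1} + v_{k+1})/2 for 1 ≤ k ≤ 119. The particular solution to v_k − (v_{k-1} + v_{k+1})/2 = 1 is v_k = −k^2. Adding homogeneous solution A + B k and matching boundaries gives v_k = k (120 − k). Substituting k = 67: v_67 = 67 · 53 = 3551.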